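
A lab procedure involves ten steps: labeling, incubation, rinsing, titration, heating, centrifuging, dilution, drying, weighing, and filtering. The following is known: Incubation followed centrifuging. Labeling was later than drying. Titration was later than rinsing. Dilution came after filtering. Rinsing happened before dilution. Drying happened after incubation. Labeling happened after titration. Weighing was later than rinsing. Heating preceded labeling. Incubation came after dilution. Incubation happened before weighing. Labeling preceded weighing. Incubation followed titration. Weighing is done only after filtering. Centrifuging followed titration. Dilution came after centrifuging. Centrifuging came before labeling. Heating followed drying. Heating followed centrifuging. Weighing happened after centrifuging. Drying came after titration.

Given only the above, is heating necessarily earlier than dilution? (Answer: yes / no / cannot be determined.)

no

Tracing the constraints gives dilution → incubation → drying → heating, so dilution must come before heating.
That means heating cannot be before dilution.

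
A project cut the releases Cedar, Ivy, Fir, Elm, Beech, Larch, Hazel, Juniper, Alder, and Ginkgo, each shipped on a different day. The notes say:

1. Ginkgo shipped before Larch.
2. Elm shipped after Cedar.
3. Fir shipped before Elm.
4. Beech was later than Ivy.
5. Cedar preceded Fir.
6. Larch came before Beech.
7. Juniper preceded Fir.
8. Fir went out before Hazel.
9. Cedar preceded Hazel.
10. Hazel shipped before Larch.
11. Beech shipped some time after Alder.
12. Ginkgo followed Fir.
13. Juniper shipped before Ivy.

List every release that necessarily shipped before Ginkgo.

Directly stated before Ginkgo: Fir.
Cedar reaches Ginkgo via Cedar → Fir → Ginkgo.
Juniper reaches Ginkgo via Juniper → Fir → Ginkgo.
No chain forces Hazel (or any of the others) ahead of Ginkgo.

Cedar, Fir, Juniper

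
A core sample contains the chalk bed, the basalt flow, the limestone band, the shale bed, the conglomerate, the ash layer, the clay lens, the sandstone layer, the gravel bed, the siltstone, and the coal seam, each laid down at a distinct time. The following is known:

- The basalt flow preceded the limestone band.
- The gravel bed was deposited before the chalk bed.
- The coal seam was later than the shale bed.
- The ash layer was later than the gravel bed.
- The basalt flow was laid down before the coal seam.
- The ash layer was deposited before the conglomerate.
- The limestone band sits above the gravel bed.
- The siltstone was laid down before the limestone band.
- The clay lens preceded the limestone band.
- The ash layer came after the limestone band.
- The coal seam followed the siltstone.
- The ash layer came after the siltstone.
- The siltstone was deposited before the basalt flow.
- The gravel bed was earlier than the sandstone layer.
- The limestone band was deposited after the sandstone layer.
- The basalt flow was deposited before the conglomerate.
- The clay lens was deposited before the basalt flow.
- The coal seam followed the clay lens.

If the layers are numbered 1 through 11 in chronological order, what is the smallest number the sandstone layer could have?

The gravel bed must come before the sandstone layer — 1 forced predecessor.
Nothing else is forced ahead of the sandstone layer, so its earliest slot is position 1 + 1 = 2.

2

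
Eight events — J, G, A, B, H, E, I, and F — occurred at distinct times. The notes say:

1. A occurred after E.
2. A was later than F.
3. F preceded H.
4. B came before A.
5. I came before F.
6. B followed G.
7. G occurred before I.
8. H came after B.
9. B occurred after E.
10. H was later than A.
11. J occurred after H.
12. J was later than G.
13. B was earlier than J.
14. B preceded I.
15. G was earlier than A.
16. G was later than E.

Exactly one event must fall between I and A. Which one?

F

Tracing the constraints gives I → F → A, so F sits after I and before A.
No other event is forced both after I and before A.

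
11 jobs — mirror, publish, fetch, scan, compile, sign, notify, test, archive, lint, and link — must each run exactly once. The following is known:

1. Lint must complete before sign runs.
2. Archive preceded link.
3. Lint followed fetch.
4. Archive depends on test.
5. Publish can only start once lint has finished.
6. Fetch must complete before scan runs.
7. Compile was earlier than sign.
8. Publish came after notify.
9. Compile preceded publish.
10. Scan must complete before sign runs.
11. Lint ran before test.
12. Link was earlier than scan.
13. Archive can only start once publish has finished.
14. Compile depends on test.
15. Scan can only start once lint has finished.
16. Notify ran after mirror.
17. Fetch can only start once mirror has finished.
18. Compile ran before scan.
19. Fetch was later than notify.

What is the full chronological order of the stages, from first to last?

mirror, notify, fetch, lint, test, compile, publish, archive, link, scan, sign

The constraints fix every adjacent pair, so only one ordering works:
mirror → notify → fetch → lint → test → compile → publish → archive → link → scan → sign.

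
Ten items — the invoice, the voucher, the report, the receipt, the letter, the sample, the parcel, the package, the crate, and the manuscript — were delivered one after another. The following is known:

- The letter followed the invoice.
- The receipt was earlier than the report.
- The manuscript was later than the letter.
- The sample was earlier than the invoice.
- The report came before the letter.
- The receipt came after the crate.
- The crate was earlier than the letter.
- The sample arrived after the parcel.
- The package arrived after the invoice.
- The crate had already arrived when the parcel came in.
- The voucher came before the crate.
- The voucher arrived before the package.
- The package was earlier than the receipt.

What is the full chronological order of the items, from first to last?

the voucher, the crate, the parcel, the sample, the invoice, the package, the receipt, the report, the letter, the manuscript

The constraints fix every adjacent pair, so only one ordering works:
the voucher → the crate → the parcel → the sample → the invoice → the package → the receipt → the report → the letter → the manuscript.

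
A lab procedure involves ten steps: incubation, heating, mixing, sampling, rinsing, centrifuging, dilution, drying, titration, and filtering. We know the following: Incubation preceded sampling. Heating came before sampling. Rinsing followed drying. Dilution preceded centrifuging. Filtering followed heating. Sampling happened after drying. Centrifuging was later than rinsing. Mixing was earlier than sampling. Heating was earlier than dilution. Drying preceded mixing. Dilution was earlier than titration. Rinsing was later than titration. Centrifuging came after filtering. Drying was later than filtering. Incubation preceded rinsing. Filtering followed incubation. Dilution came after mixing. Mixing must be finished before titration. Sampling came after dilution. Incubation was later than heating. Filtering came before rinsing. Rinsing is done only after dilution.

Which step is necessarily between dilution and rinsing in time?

titration

Tracing the constraints gives dilution → titration → rinsing, so titration sits after dilution and before rinsing.
No other step is forced both after dilution and before rinsing.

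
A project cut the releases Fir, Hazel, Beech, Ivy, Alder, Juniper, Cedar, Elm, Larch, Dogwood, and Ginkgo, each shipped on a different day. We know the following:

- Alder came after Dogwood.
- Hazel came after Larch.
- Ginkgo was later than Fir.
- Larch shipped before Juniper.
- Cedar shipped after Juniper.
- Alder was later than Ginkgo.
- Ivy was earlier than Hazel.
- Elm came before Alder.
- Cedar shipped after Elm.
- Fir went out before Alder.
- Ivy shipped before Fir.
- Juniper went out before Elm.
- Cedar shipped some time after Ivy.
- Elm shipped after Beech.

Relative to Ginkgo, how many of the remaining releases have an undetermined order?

7

Forced before Ginkgo: Fir and Ivy; forced after Ginkgo: Alder.
That leaves Beech, Cedar, Dogwood, Elm, Hazel, Juniper, and Larch with no forced order relative to Ginkgo — 7.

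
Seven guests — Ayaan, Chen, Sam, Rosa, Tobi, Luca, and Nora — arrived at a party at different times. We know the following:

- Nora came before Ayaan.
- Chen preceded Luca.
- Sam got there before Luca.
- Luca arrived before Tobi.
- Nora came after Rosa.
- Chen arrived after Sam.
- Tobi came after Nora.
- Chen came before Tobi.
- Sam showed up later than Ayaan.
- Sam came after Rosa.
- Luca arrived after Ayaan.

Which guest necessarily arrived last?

Every other guest has a chain of constraints placing them before Tobi, so Tobi is last.

Tobi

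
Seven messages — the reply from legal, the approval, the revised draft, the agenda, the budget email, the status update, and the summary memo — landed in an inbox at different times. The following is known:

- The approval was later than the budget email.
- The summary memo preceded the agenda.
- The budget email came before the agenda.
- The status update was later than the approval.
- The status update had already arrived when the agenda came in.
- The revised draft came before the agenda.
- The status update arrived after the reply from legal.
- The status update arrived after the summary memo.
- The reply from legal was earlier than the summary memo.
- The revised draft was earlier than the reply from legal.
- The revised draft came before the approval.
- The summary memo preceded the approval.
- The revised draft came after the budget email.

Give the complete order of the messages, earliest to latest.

the budget email, the revised draft, the reply from legal, the summary memo, the approval, the status update, the agenda

The constraints fix every adjacent pair, so only one ordering works:
the budget email → the revised draft → the reply from legal → the summary memo → the approval → the status update → the agenda.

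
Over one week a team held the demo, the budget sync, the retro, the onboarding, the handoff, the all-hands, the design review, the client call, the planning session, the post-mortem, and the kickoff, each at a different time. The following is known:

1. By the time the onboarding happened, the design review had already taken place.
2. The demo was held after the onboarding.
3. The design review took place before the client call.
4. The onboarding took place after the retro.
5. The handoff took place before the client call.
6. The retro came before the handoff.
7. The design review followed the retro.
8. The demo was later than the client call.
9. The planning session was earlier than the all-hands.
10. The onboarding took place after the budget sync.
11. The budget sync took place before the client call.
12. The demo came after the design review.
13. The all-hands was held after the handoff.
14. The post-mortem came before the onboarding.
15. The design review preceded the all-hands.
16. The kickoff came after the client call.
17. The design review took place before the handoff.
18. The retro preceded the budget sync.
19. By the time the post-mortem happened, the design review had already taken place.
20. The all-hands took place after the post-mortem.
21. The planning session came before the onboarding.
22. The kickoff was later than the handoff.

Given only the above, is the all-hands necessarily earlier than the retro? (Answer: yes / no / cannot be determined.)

Tracing the constraints gives the retro → the design review → the all-hands, so the retro must come before the all-hands.
That means the all-hands cannot be before the retro.

no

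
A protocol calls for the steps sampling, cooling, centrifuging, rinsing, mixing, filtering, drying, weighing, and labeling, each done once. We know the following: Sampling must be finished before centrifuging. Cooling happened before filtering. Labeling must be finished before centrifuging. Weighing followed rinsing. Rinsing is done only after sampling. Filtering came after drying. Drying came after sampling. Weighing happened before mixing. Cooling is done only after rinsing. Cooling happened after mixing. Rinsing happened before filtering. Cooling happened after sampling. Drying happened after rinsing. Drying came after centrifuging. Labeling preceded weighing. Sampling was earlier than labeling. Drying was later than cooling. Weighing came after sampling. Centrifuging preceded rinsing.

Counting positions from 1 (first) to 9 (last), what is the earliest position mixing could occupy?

Centrifuging, labeling, rinsing, sampling, and weighing must all come before mixing — 5 forced predecessors.
Nothing else is forced ahead of mixing, so its earliest slot is position 5 + 1 = 6.

6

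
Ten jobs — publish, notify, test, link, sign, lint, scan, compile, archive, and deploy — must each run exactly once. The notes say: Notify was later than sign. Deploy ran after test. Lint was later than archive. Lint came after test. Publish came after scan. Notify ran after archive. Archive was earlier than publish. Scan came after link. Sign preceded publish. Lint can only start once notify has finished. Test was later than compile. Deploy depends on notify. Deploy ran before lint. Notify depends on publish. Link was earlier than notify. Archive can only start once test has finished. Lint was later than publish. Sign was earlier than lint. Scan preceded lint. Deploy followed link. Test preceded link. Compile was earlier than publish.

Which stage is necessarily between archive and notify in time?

Tracing the constraints gives archive → publish → notify, so publish sits after archive and before notify.
No other stage is forced both after archive and before notify.

publish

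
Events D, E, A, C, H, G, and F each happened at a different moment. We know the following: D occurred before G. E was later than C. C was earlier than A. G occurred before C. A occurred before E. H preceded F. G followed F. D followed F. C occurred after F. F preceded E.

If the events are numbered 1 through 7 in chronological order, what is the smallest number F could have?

H must come before F — 1 forced predecessor.
Nothing else is forced ahead of F, so its earliest slot is position 1 + 1 = 2.

2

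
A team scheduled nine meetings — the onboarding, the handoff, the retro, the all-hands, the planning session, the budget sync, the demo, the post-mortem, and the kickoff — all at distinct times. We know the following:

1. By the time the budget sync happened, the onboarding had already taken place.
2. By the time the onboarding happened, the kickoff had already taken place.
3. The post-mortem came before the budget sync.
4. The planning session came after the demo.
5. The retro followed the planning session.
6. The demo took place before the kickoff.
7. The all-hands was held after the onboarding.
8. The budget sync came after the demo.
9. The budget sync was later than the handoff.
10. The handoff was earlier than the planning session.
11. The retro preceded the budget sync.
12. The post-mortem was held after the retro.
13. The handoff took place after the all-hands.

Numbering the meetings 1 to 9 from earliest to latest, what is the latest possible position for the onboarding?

3

The onboarding must come before the all-hands, the budget sync, the handoff, the planning session, the post-mortem, and the retro — 6 meetings forced after it.
Everything else can be placed before the onboarding in some valid order, so the onboarding can sit as late as position 9 − 6 = 3.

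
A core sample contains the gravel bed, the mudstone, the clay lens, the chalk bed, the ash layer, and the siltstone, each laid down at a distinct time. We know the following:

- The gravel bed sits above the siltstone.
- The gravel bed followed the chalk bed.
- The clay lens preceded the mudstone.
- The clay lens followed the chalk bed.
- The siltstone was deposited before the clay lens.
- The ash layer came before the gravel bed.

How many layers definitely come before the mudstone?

3

Directly stated before the mudstone: the clay lens.
The chalk bed reaches the mudstone via the chalk bed → the clay lens → the mudstone.
The siltstone reaches the mudstone via the siltstone → the clay lens → the mudstone.
That's the chalk bed, the clay lens, and the siltstone — 3 in all.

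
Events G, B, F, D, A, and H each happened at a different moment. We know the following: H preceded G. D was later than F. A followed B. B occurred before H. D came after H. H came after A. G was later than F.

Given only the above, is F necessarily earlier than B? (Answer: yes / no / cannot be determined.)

cannot be determined

No chain of stated constraints runs from F to B, and none runs from B to F either.
So the relative order of F and B is not fixed by the given facts.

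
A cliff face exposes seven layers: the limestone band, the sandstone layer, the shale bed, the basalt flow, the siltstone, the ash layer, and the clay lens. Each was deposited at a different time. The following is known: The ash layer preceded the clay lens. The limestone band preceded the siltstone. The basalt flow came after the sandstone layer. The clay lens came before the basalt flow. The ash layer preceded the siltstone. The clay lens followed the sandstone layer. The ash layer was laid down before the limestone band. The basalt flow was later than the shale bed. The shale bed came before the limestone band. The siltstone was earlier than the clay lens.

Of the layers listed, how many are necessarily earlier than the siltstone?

Directly stated before the siltstone: the ash layer and the limestone band.
The shale bed reaches the siltstone via the shale bed → the limestone band → the siltstone.
That's the ash layer, the limestone band, and the shale bed — 3 in all.

3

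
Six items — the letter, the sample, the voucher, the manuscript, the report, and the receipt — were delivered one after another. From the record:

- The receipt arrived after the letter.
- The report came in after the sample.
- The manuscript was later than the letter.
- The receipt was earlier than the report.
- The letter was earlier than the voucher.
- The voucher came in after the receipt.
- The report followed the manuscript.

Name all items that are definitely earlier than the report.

the letter, the manuscript, the receipt, the sample

Directly stated before the report: the manuscript, the receipt, and the sample.
The letter reaches the report via the letter → the manuscript → the report.
No chain forces the voucher ahead of the report.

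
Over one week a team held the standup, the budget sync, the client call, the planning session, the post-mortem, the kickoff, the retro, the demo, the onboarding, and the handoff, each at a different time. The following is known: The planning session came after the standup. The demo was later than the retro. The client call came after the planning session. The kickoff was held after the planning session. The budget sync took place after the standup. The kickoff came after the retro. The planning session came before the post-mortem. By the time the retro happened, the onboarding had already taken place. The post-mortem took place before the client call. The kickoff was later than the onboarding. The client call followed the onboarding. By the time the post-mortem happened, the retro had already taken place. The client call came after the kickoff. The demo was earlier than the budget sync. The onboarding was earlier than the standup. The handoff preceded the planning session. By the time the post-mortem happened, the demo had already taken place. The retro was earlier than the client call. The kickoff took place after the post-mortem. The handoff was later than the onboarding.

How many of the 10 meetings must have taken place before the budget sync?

Directly stated before the budget sync: the demo and the standup.
The onboarding reaches the budget sync via the onboarding → the standup → the budget sync.
The retro reaches the budget sync via the retro → the demo → the budget sync.
No chain forces the post-mortem (or any of the others) ahead of the budget sync.
That's the demo, the onboarding, the retro, and the standup — 4 in all.

4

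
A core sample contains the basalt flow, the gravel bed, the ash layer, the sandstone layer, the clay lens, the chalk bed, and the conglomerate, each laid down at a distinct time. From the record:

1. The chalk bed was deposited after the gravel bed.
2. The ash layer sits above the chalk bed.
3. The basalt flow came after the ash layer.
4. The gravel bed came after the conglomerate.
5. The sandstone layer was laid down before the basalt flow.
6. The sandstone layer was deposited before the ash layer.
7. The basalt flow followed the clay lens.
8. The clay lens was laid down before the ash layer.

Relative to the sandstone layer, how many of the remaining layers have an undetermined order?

Forced after the sandstone layer: the ash layer and the basalt flow.
That leaves the chalk bed, the clay lens, the conglomerate, and the gravel bed with no forced order relative to the sandstone layer — 4.

4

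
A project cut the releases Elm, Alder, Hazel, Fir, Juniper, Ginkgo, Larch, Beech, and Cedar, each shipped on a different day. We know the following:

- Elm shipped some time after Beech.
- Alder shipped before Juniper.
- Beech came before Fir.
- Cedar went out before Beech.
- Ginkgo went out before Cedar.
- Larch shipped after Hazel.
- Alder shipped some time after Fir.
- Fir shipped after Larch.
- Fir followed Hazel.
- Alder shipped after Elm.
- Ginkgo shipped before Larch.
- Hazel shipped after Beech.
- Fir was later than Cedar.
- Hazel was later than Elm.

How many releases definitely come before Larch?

5

Directly stated before Larch: Ginkgo and Hazel.
Beech reaches Larch via Beech → Hazel → Larch.
Cedar reaches Larch via Cedar → Beech → Hazel → Larch.
Elm reaches Larch via Elm → Hazel → Larch.
That's Beech, Cedar, Elm, Ginkgo, and Hazel — 5 in all.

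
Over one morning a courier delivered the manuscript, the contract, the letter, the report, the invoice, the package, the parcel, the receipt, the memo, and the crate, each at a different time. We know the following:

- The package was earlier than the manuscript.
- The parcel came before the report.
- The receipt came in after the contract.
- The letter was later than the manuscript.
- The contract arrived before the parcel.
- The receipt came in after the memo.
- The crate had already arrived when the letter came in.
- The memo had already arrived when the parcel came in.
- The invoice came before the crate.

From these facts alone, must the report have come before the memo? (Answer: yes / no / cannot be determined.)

Tracing the constraints gives the memo → the parcel → the report, so the memo must come before the report.
That means the report cannot be before the memo.

no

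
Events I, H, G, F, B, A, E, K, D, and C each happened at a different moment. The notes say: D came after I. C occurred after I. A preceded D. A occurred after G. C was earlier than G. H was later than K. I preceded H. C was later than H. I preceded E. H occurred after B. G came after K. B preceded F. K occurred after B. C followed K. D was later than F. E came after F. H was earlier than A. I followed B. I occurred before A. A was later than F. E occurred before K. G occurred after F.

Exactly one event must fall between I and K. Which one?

E

Tracing the constraints gives I → E → K, so E sits after I and before K.
No other event is forced both after I and before K.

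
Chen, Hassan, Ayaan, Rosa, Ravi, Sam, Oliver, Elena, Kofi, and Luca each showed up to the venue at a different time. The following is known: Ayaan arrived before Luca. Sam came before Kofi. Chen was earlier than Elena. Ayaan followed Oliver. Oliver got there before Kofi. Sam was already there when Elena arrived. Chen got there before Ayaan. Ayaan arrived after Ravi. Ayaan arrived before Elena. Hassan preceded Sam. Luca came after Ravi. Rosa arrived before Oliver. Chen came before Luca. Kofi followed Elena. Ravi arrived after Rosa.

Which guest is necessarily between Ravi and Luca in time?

Ayaan

Tracing the constraints gives Ravi → Ayaan → Luca, so Ayaan sits after Ravi and before Luca.
No other guest is forced both after Ravi and before Luca.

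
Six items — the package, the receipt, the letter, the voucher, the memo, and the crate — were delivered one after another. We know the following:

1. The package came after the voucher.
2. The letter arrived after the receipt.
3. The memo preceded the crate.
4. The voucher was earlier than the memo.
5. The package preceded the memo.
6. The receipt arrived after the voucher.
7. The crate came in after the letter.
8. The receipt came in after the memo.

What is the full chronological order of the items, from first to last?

the voucher, the package, the memo, the receipt, the letter, the crate

The constraints fix every adjacent pair, so only one ordering works:
the voucher → the package → the memo → the receipt → the letter → the crate.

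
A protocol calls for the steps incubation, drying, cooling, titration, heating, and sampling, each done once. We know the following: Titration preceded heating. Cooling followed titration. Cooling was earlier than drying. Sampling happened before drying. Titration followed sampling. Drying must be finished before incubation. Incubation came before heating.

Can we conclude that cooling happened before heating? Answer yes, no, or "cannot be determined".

Chain the constraints: cooling → drying → incubation → heating. Each link is directly stated, so cooling comes before heating.

yes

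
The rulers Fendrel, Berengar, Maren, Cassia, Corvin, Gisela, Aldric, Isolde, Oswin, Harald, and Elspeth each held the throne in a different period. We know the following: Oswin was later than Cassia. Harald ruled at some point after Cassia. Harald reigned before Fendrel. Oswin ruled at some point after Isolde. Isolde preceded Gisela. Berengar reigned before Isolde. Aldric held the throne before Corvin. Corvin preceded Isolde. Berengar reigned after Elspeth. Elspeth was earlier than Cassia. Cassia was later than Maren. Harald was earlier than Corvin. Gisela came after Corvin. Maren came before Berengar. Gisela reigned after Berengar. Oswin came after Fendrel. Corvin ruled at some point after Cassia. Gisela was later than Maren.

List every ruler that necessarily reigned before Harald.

Directly stated before Harald: Cassia.
Elspeth reaches Harald via Elspeth → Cassia → Harald.
Maren reaches Harald via Maren → Cassia → Harald.
No chain forces Oswin (or any of the others) ahead of Harald.

Cassia, Elspeth, Maren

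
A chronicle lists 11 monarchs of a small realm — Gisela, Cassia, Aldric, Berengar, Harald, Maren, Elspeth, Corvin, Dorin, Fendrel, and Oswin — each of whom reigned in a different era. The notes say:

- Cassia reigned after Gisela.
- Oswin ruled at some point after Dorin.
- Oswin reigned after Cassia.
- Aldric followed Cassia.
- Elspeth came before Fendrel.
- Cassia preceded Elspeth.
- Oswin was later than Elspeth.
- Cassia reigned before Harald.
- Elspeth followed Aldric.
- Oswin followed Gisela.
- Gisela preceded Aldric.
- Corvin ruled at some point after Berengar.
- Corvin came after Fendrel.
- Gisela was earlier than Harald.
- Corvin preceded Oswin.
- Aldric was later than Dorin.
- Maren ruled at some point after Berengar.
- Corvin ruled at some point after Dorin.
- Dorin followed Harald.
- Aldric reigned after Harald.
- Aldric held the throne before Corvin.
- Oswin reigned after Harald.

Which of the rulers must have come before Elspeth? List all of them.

Directly stated before Elspeth: Aldric and Cassia.
Dorin reaches Elspeth via Dorin → Aldric → Elspeth.
Gisela reaches Elspeth via Gisela → Aldric → Elspeth.
Harald reaches Elspeth via Harald → Aldric → Elspeth.
No chain forces Maren (or any of the others) ahead of Elspeth.

Aldric, Cassia, Dorin, Gisela, Harald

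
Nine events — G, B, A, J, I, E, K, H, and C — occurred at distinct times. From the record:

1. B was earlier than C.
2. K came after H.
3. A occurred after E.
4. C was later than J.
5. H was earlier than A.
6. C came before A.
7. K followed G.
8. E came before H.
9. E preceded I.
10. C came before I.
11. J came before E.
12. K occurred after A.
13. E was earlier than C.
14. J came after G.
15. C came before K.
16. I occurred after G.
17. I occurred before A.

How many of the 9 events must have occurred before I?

Directly stated before I: C, E, and G.
B reaches I via B → C → I.
J reaches I via J → E → I.
No chain forces K (or any of the others) ahead of I.
That's B, C, E, G, and J — 5 in all.

5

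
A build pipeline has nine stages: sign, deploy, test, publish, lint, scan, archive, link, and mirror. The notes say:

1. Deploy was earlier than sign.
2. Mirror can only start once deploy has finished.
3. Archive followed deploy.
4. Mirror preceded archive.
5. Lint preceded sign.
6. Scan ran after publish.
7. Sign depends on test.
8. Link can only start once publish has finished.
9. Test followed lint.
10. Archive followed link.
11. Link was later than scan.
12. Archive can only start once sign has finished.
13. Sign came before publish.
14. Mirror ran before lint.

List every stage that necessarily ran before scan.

deploy, lint, mirror, publish, sign, test

Directly stated before scan: publish.
Deploy reaches scan via deploy → sign → publish → scan.
Lint reaches scan via lint → sign → publish → scan.
Mirror reaches scan via mirror → lint → sign → publish → scan.
Likewise sign and test each reach scan by chaining the stated constraints.
No chain forces archive (or any of the others) ahead of scan.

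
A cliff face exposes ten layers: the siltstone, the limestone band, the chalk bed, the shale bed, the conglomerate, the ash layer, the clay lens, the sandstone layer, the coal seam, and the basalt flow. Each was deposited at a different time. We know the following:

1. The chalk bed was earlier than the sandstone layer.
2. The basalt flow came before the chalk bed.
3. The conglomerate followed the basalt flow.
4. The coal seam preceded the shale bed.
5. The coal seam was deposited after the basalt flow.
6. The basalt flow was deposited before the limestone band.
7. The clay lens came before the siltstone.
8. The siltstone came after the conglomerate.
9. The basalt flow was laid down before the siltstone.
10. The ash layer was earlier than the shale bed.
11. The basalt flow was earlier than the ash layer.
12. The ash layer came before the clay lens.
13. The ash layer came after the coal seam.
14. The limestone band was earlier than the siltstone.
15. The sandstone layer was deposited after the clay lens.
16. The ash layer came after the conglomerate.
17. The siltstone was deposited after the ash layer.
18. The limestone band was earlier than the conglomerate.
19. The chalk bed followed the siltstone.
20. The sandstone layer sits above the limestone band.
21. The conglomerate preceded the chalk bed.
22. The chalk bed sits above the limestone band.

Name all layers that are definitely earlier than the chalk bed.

the ash layer, the basalt flow, the clay lens, the coal seam, the conglomerate, the limestone band, the siltstone

Directly stated before the chalk bed: the basalt flow, the conglomerate, the limestone band, and the siltstone.
The ash layer reaches the chalk bed via the ash layer → the siltstone → the chalk bed.
The clay lens reaches the chalk bed via the clay lens → the siltstone → the chalk bed.
The coal seam reaches the chalk bed via the coal seam → the ash layer → the siltstone → the chalk bed.
No chain forces the shale bed (or any of the others) ahead of the chalk bed.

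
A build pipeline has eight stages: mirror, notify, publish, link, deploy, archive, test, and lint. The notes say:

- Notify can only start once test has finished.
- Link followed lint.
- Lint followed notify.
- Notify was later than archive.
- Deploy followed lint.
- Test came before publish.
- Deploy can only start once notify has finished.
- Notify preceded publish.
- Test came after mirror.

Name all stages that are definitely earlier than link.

Directly stated before link: lint.
Archive reaches link via archive → notify → lint → link.
Mirror reaches link via mirror → test → notify → lint → link.
Notify reaches link via notify → lint → link.
Likewise test reaches link by chaining the stated constraints.
No chain forces deploy (or any of the others) ahead of link.

archive, lint, mirror, notify, test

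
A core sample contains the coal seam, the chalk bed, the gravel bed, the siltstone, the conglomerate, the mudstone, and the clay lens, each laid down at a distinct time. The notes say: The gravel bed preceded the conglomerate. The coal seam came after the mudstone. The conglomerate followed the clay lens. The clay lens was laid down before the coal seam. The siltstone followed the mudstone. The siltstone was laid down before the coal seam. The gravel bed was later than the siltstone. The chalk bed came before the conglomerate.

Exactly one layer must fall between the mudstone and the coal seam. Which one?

the siltstone

Tracing the constraints gives the mudstone → the siltstone → the coal seam, so the siltstone sits after the mudstone and before the coal seam.
No other layer is forced both after the mudstone and before the coal seam.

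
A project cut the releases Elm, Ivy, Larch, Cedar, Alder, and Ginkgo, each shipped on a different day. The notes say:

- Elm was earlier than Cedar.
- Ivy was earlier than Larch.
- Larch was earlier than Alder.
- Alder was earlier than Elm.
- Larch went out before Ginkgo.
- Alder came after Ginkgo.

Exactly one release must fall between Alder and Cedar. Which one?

Tracing the constraints gives Alder → Elm → Cedar, so Elm sits after Alder and before Cedar.
No other release is forced both after Alder and before Cedar.

Elm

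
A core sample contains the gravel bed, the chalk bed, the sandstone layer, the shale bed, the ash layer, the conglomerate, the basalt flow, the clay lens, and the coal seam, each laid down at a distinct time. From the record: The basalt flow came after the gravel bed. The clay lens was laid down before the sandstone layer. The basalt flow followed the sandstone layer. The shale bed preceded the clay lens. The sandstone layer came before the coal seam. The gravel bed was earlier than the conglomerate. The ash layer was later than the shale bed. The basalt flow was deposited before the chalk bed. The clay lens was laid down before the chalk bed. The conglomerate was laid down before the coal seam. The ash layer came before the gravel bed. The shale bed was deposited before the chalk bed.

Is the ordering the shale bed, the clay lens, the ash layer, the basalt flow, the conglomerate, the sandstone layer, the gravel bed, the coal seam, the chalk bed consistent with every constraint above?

no

The constraints require the gravel bed before the conglomerate, but in the proposed sequence the conglomerate appears ahead of the gravel bed. That one violation is enough.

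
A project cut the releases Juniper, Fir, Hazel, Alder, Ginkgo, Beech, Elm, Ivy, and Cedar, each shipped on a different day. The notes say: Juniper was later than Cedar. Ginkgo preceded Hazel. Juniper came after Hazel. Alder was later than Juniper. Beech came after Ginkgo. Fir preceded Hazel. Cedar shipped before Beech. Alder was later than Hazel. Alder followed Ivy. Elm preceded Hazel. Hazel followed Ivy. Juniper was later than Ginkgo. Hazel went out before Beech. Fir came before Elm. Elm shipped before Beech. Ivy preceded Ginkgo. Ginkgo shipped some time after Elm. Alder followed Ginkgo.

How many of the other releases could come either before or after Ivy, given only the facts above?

3

Forced after Ivy: Alder, Beech, Ginkgo, Hazel, and Juniper.
That leaves Cedar, Elm, and Fir with no forced order relative to Ivy — 3.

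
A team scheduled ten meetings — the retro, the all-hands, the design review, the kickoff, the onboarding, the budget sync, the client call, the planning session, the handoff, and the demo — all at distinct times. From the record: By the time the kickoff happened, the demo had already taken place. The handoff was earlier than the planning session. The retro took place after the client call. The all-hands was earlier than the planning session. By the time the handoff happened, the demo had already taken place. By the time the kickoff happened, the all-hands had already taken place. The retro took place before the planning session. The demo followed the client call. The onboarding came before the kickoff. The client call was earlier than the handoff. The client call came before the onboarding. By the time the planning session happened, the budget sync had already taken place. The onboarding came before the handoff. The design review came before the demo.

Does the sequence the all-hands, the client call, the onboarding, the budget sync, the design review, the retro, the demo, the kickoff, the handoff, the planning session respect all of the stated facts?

Check each stated constraint against the proposed order — e.g. the client call is ahead of the handoff; the all-hands is ahead of the planning session. Every pair is in the required order; nothing is violated.

yes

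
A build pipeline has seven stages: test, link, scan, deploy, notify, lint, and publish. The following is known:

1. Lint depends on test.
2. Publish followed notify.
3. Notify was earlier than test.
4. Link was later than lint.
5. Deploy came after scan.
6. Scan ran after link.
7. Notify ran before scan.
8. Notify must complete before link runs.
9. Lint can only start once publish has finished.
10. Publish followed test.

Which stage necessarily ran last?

deploy

Every other stage has a chain of constraints placing it before deploy, so deploy is last.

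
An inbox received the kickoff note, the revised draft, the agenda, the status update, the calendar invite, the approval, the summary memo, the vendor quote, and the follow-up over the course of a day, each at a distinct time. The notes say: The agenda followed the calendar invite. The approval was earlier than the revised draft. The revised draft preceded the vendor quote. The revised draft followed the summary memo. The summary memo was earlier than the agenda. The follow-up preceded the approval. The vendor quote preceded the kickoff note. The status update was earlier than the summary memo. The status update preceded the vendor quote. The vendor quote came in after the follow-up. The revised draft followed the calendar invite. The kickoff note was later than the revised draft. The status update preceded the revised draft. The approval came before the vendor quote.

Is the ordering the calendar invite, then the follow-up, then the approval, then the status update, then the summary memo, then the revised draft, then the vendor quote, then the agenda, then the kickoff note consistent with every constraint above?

Check each stated constraint against the proposed order — e.g. the follow-up is ahead of the vendor quote; the calendar invite is ahead of the agenda. Every pair is in the required order; nothing is violated.

yes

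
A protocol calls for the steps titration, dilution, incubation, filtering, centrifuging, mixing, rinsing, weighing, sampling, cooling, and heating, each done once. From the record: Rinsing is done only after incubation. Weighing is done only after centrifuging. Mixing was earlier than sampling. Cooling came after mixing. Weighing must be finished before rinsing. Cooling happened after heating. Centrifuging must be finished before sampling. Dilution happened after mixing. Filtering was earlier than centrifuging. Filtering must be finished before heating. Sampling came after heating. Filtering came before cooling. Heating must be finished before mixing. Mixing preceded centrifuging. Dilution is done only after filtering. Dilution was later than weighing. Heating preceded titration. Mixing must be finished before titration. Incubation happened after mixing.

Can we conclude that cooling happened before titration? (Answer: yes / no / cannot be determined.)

No chain of stated constraints runs from cooling to titration, and none runs from titration to cooling either.
So the relative order of cooling and titration is not fixed by the given facts.

cannot be determined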